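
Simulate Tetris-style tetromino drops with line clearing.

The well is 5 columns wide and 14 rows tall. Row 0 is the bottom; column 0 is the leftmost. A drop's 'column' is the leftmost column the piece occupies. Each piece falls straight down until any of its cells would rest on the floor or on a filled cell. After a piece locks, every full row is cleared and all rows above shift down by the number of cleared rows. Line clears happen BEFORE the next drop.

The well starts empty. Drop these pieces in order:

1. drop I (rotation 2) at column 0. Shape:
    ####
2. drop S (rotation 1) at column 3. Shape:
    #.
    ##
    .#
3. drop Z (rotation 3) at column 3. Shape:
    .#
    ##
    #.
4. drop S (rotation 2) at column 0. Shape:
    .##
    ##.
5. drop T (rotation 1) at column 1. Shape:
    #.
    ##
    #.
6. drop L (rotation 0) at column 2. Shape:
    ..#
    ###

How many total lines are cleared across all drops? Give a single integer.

Drop 1: I rot2 at col 0 lands with bottom-row=0; cleared 0 line(s) (total 0); column heights now [1 1 1 1 0], max=1
Drop 2: S rot1 at col 3 lands with bottom-row=0; cleared 1 line(s) (total 1); column heights now [0 0 0 2 1], max=2
Drop 3: Z rot3 at col 3 lands with bottom-row=2; cleared 0 line(s) (total 1); column heights now [0 0 0 4 5], max=5
Drop 4: S rot2 at col 0 lands with bottom-row=0; cleared 0 line(s) (total 1); column heights now [1 2 2 4 5], max=5
Drop 5: T rot1 at col 1 lands with bottom-row=2; cleared 0 line(s) (total 1); column heights now [1 5 4 4 5], max=5
Drop 6: L rot0 at col 2 lands with bottom-row=5; cleared 0 line(s) (total 1); column heights now [1 5 6 6 7], max=7

Answer: 1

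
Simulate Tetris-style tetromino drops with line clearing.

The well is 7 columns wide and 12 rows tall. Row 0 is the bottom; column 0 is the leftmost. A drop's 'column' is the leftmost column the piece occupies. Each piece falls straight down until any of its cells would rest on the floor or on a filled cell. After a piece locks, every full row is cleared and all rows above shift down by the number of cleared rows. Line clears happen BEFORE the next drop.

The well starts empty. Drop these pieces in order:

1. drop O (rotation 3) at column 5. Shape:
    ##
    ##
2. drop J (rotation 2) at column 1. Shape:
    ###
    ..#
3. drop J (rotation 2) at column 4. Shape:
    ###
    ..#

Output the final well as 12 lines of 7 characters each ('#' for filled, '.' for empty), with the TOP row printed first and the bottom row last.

Answer: .......
.......
.......
.......
.......
.......
.......
.......
....###
......#
.###.##
...#.##

Derivation:
Drop 1: O rot3 at col 5 lands with bottom-row=0; cleared 0 line(s) (total 0); column heights now [0 0 0 0 0 2 2], max=2
Drop 2: J rot2 at col 1 lands with bottom-row=0; cleared 0 line(s) (total 0); column heights now [0 2 2 2 0 2 2], max=2
Drop 3: J rot2 at col 4 lands with bottom-row=2; cleared 0 line(s) (total 0); column heights now [0 2 2 2 4 4 4], max=4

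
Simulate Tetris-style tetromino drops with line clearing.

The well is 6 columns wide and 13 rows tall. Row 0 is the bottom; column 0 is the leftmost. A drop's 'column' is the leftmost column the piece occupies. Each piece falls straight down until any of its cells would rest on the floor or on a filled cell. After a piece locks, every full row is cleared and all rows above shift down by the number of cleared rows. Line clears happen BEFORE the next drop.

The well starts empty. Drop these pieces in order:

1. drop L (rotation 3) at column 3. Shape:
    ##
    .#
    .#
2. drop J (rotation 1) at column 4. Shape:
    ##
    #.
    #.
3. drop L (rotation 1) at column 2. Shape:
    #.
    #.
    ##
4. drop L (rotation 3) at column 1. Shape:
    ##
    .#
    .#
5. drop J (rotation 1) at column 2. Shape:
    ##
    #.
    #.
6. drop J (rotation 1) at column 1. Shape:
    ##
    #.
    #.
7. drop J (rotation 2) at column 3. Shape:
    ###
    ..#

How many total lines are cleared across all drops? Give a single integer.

Answer: 0

Derivation:
Drop 1: L rot3 at col 3 lands with bottom-row=0; cleared 0 line(s) (total 0); column heights now [0 0 0 3 3 0], max=3
Drop 2: J rot1 at col 4 lands with bottom-row=3; cleared 0 line(s) (total 0); column heights now [0 0 0 3 6 6], max=6
Drop 3: L rot1 at col 2 lands with bottom-row=3; cleared 0 line(s) (total 0); column heights now [0 0 6 4 6 6], max=6
Drop 4: L rot3 at col 1 lands with bottom-row=6; cleared 0 line(s) (total 0); column heights now [0 9 9 4 6 6], max=9
Drop 5: J rot1 at col 2 lands with bottom-row=9; cleared 0 line(s) (total 0); column heights now [0 9 12 12 6 6], max=12
Drop 6: J rot1 at col 1 lands with bottom-row=10; cleared 0 line(s) (total 0); column heights now [0 13 13 12 6 6], max=13
Drop 7: J rot2 at col 3 lands with bottom-row=11; cleared 0 line(s) (total 0); column heights now [0 13 13 13 13 13], max=13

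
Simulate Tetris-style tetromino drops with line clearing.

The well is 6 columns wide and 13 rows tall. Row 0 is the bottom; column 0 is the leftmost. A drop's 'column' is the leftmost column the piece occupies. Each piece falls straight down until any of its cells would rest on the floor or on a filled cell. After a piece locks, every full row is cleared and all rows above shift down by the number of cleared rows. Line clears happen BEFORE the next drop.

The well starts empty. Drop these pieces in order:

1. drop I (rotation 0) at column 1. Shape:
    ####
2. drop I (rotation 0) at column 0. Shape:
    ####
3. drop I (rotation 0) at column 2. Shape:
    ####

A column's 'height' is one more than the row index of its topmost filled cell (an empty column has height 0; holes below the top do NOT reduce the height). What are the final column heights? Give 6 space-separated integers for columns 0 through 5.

Drop 1: I rot0 at col 1 lands with bottom-row=0; cleared 0 line(s) (total 0); column heights now [0 1 1 1 1 0], max=1
Drop 2: I rot0 at col 0 lands with bottom-row=1; cleared 0 line(s) (total 0); column heights now [2 2 2 2 1 0], max=2
Drop 3: I rot0 at col 2 lands with bottom-row=2; cleared 0 line(s) (total 0); column heights now [2 2 3 3 3 3], max=3

Answer: 2 2 3 3 3 3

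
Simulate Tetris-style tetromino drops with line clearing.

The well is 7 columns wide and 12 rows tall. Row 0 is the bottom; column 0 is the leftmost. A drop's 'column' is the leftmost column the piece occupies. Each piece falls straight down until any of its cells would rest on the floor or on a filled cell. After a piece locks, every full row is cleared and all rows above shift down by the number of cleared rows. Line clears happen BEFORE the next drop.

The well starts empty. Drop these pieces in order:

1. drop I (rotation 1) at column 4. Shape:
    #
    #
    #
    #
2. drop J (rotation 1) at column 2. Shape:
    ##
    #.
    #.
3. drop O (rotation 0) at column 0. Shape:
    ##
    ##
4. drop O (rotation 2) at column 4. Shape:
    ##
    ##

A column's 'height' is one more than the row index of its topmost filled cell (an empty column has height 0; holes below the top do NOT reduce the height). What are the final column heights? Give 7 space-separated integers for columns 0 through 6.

Answer: 2 2 3 3 6 6 0

Derivation:
Drop 1: I rot1 at col 4 lands with bottom-row=0; cleared 0 line(s) (total 0); column heights now [0 0 0 0 4 0 0], max=4
Drop 2: J rot1 at col 2 lands with bottom-row=0; cleared 0 line(s) (total 0); column heights now [0 0 3 3 4 0 0], max=4
Drop 3: O rot0 at col 0 lands with bottom-row=0; cleared 0 line(s) (total 0); column heights now [2 2 3 3 4 0 0], max=4
Drop 4: O rot2 at col 4 lands with bottom-row=4; cleared 0 line(s) (total 0); column heights now [2 2 3 3 6 6 0], max=6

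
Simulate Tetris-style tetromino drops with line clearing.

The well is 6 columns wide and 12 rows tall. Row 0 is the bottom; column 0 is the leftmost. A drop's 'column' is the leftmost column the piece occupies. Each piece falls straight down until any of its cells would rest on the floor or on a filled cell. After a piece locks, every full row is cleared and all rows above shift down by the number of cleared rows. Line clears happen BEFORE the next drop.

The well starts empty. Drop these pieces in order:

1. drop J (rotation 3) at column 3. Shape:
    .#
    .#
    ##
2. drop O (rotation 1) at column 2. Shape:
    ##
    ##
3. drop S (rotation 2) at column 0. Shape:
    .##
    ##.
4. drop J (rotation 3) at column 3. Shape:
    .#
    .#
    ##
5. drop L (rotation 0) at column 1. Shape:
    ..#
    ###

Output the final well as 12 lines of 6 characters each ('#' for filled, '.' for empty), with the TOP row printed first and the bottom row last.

Answer: ......
......
......
......
......
......
...##.
.####.
.####.
#####.
..###.
...##.

Derivation:
Drop 1: J rot3 at col 3 lands with bottom-row=0; cleared 0 line(s) (total 0); column heights now [0 0 0 1 3 0], max=3
Drop 2: O rot1 at col 2 lands with bottom-row=1; cleared 0 line(s) (total 0); column heights now [0 0 3 3 3 0], max=3
Drop 3: S rot2 at col 0 lands with bottom-row=2; cleared 0 line(s) (total 0); column heights now [3 4 4 3 3 0], max=4
Drop 4: J rot3 at col 3 lands with bottom-row=3; cleared 0 line(s) (total 0); column heights now [3 4 4 4 6 0], max=6
Drop 5: L rot0 at col 1 lands with bottom-row=4; cleared 0 line(s) (total 0); column heights now [3 5 5 6 6 0], max=6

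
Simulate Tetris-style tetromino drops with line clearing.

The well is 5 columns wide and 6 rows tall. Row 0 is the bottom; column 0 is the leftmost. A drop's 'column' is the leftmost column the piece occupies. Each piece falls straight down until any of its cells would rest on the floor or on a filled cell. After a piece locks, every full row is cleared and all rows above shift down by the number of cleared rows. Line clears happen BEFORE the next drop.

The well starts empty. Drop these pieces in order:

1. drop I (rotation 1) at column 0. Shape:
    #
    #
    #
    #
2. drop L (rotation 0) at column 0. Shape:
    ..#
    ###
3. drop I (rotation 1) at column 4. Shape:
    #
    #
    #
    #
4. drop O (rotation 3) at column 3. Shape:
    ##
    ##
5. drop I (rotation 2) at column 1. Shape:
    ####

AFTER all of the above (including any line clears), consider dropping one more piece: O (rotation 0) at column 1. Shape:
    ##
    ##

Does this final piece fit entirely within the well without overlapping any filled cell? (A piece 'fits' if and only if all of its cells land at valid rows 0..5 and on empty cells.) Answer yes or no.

Drop 1: I rot1 at col 0 lands with bottom-row=0; cleared 0 line(s) (total 0); column heights now [4 0 0 0 0], max=4
Drop 2: L rot0 at col 0 lands with bottom-row=4; cleared 0 line(s) (total 0); column heights now [5 5 6 0 0], max=6
Drop 3: I rot1 at col 4 lands with bottom-row=0; cleared 0 line(s) (total 0); column heights now [5 5 6 0 4], max=6
Drop 4: O rot3 at col 3 lands with bottom-row=4; cleared 1 line(s) (total 1); column heights now [4 0 5 5 5], max=5
Drop 5: I rot2 at col 1 lands with bottom-row=5; cleared 0 line(s) (total 1); column heights now [4 6 6 6 6], max=6
Test piece O rot0 at col 1 (width 2): heights before test = [4 6 6 6 6]; fits = False

Answer: no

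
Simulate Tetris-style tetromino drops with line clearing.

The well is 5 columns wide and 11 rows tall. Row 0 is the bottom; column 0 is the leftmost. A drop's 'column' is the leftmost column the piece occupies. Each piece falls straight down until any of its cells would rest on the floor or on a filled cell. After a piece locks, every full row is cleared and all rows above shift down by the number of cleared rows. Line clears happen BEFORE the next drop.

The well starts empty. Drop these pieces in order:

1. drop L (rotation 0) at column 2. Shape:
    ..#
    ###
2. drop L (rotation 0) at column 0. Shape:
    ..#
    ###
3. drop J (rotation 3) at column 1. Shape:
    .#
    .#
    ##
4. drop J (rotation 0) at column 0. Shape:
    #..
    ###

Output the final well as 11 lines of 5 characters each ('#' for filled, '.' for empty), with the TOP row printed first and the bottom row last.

Answer: .....
.....
.....
#....
###..
..#..
..#..
.##..
..#..
###.#
..###

Derivation:
Drop 1: L rot0 at col 2 lands with bottom-row=0; cleared 0 line(s) (total 0); column heights now [0 0 1 1 2], max=2
Drop 2: L rot0 at col 0 lands with bottom-row=1; cleared 0 line(s) (total 0); column heights now [2 2 3 1 2], max=3
Drop 3: J rot3 at col 1 lands with bottom-row=3; cleared 0 line(s) (total 0); column heights now [2 4 6 1 2], max=6
Drop 4: J rot0 at col 0 lands with bottom-row=6; cleared 0 line(s) (total 0); column heights now [8 7 7 1 2], max=8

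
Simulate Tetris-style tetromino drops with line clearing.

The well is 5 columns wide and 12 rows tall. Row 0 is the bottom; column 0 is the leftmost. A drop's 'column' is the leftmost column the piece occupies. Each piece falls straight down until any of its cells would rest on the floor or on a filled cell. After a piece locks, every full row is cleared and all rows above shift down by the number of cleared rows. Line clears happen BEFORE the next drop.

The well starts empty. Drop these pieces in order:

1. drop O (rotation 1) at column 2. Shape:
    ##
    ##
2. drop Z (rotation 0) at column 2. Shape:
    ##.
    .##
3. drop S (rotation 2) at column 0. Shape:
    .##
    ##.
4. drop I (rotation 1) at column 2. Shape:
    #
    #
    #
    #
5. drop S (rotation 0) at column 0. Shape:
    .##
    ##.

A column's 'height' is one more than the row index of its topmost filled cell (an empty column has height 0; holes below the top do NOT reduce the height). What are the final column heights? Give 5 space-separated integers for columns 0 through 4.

Drop 1: O rot1 at col 2 lands with bottom-row=0; cleared 0 line(s) (total 0); column heights now [0 0 2 2 0], max=2
Drop 2: Z rot0 at col 2 lands with bottom-row=2; cleared 0 line(s) (total 0); column heights now [0 0 4 4 3], max=4
Drop 3: S rot2 at col 0 lands with bottom-row=3; cleared 0 line(s) (total 0); column heights now [4 5 5 4 3], max=5
Drop 4: I rot1 at col 2 lands with bottom-row=5; cleared 0 line(s) (total 0); column heights now [4 5 9 4 3], max=9
Drop 5: S rot0 at col 0 lands with bottom-row=8; cleared 0 line(s) (total 0); column heights now [9 10 10 4 3], max=10

Answer: 9 10 10 4 3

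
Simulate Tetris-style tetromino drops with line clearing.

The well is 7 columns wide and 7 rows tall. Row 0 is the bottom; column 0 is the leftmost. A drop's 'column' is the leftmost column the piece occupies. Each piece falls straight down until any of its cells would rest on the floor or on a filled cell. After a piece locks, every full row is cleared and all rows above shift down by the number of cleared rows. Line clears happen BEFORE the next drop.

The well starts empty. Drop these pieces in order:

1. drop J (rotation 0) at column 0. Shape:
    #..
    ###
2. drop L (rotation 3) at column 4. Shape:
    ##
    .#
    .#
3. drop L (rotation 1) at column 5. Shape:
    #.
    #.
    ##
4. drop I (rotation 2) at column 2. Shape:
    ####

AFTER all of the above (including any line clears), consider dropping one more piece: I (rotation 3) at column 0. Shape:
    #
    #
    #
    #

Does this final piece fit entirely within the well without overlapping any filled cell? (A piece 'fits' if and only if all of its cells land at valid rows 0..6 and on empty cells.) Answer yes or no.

Drop 1: J rot0 at col 0 lands with bottom-row=0; cleared 0 line(s) (total 0); column heights now [2 1 1 0 0 0 0], max=2
Drop 2: L rot3 at col 4 lands with bottom-row=0; cleared 0 line(s) (total 0); column heights now [2 1 1 0 3 3 0], max=3
Drop 3: L rot1 at col 5 lands with bottom-row=3; cleared 0 line(s) (total 0); column heights now [2 1 1 0 3 6 4], max=6
Drop 4: I rot2 at col 2 lands with bottom-row=6; cleared 0 line(s) (total 0); column heights now [2 1 7 7 7 7 4], max=7
Test piece I rot3 at col 0 (width 1): heights before test = [2 1 7 7 7 7 4]; fits = True

Answer: yes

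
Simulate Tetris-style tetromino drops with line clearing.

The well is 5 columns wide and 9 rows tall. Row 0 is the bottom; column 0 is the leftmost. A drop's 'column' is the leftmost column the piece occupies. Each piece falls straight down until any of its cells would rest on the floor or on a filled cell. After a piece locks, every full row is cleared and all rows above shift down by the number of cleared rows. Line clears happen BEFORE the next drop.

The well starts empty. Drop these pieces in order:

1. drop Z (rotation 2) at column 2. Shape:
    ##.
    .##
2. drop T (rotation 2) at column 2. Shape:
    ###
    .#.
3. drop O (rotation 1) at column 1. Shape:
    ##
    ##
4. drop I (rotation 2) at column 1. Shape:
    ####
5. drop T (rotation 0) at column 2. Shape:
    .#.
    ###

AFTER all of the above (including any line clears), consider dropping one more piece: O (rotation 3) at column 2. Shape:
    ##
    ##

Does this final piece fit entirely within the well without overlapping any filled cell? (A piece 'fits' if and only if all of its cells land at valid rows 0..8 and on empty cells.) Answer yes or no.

Drop 1: Z rot2 at col 2 lands with bottom-row=0; cleared 0 line(s) (total 0); column heights now [0 0 2 2 1], max=2
Drop 2: T rot2 at col 2 lands with bottom-row=2; cleared 0 line(s) (total 0); column heights now [0 0 4 4 4], max=4
Drop 3: O rot1 at col 1 lands with bottom-row=4; cleared 0 line(s) (total 0); column heights now [0 6 6 4 4], max=6
Drop 4: I rot2 at col 1 lands with bottom-row=6; cleared 0 line(s) (total 0); column heights now [0 7 7 7 7], max=7
Drop 5: T rot0 at col 2 lands with bottom-row=7; cleared 0 line(s) (total 0); column heights now [0 7 8 9 8], max=9
Test piece O rot3 at col 2 (width 2): heights before test = [0 7 8 9 8]; fits = False

Answer: no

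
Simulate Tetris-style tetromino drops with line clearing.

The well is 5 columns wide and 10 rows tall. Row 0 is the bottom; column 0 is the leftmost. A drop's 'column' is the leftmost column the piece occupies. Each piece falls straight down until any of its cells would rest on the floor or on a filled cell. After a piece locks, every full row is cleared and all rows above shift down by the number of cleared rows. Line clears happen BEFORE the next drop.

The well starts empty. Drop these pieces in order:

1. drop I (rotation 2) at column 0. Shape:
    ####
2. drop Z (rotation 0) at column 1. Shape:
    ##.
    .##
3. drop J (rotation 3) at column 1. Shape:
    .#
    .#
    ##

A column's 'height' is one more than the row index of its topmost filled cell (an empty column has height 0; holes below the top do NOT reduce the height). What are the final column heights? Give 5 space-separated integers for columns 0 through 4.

Answer: 1 4 6 2 0

Derivation:
Drop 1: I rot2 at col 0 lands with bottom-row=0; cleared 0 line(s) (total 0); column heights now [1 1 1 1 0], max=1
Drop 2: Z rot0 at col 1 lands with bottom-row=1; cleared 0 line(s) (total 0); column heights now [1 3 3 2 0], max=3
Drop 3: J rot3 at col 1 lands with bottom-row=3; cleared 0 line(s) (total 0); column heights now [1 4 6 2 0], max=6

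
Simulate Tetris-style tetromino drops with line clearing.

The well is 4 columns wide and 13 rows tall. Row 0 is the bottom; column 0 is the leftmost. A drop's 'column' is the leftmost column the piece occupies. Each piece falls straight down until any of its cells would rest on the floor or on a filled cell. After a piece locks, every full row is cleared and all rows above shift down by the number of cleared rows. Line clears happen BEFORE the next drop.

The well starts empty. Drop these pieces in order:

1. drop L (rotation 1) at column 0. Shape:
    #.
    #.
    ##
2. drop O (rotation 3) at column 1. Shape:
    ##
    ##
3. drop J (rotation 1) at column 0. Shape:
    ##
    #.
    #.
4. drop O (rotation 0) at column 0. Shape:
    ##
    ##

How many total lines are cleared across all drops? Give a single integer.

Drop 1: L rot1 at col 0 lands with bottom-row=0; cleared 0 line(s) (total 0); column heights now [3 1 0 0], max=3
Drop 2: O rot3 at col 1 lands with bottom-row=1; cleared 0 line(s) (total 0); column heights now [3 3 3 0], max=3
Drop 3: J rot1 at col 0 lands with bottom-row=3; cleared 0 line(s) (total 0); column heights now [6 6 3 0], max=6
Drop 4: O rot0 at col 0 lands with bottom-row=6; cleared 0 line(s) (total 0); column heights now [8 8 3 0], max=8

Answer: 0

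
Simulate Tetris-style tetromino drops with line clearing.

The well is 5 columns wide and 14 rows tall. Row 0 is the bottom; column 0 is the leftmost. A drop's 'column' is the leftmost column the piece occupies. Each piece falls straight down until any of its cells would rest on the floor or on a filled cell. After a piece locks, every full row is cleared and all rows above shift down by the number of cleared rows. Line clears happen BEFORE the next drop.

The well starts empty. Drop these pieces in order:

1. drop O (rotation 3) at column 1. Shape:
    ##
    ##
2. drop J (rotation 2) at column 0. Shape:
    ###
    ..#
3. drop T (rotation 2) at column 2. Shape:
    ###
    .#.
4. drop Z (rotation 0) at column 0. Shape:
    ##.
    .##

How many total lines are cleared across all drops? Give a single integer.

Answer: 0

Derivation:
Drop 1: O rot3 at col 1 lands with bottom-row=0; cleared 0 line(s) (total 0); column heights now [0 2 2 0 0], max=2
Drop 2: J rot2 at col 0 lands with bottom-row=2; cleared 0 line(s) (total 0); column heights now [4 4 4 0 0], max=4
Drop 3: T rot2 at col 2 lands with bottom-row=3; cleared 0 line(s) (total 0); column heights now [4 4 5 5 5], max=5
Drop 4: Z rot0 at col 0 lands with bottom-row=5; cleared 0 line(s) (total 0); column heights now [7 7 6 5 5], max=7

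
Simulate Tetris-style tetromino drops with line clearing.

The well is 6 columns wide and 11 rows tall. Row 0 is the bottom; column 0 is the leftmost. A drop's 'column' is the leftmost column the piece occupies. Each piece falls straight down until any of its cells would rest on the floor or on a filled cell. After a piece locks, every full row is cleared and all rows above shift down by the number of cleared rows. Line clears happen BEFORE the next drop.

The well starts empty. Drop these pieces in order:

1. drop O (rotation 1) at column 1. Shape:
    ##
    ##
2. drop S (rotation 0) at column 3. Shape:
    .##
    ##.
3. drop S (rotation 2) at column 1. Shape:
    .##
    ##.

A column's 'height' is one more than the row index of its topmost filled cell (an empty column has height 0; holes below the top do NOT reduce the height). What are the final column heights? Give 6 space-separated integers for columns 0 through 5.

Answer: 0 3 4 4 2 2

Derivation:
Drop 1: O rot1 at col 1 lands with bottom-row=0; cleared 0 line(s) (total 0); column heights now [0 2 2 0 0 0], max=2
Drop 2: S rot0 at col 3 lands with bottom-row=0; cleared 0 line(s) (total 0); column heights now [0 2 2 1 2 2], max=2
Drop 3: S rot2 at col 1 lands with bottom-row=2; cleared 0 line(s) (total 0); column heights now [0 3 4 4 2 2], max=4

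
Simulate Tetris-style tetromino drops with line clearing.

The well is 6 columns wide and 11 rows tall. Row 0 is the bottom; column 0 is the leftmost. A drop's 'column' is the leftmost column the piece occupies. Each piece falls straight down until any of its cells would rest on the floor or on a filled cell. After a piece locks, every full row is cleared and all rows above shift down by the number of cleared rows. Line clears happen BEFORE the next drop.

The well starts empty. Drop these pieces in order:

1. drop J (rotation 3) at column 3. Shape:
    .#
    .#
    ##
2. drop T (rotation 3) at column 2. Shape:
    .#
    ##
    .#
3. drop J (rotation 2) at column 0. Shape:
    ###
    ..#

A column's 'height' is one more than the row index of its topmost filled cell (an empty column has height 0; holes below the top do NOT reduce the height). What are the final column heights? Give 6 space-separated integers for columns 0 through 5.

Drop 1: J rot3 at col 3 lands with bottom-row=0; cleared 0 line(s) (total 0); column heights now [0 0 0 1 3 0], max=3
Drop 2: T rot3 at col 2 lands with bottom-row=1; cleared 0 line(s) (total 0); column heights now [0 0 3 4 3 0], max=4
Drop 3: J rot2 at col 0 lands with bottom-row=3; cleared 0 line(s) (total 0); column heights now [5 5 5 4 3 0], max=5

Answer: 5 5 5 4 3 0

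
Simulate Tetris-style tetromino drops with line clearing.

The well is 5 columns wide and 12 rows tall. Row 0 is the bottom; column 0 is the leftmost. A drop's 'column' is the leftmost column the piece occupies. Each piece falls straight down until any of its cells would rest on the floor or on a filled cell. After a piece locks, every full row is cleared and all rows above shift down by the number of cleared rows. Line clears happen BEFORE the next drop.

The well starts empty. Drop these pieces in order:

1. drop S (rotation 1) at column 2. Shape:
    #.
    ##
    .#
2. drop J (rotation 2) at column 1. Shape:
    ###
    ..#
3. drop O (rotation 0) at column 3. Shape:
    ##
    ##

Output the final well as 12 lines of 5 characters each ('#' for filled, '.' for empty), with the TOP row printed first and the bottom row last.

Answer: .....
.....
.....
.....
.....
.....
...##
...##
.###.
..##.
..##.
...#.

Derivation:
Drop 1: S rot1 at col 2 lands with bottom-row=0; cleared 0 line(s) (total 0); column heights now [0 0 3 2 0], max=3
Drop 2: J rot2 at col 1 lands with bottom-row=2; cleared 0 line(s) (total 0); column heights now [0 4 4 4 0], max=4
Drop 3: O rot0 at col 3 lands with bottom-row=4; cleared 0 line(s) (total 0); column heights now [0 4 4 6 6], max=6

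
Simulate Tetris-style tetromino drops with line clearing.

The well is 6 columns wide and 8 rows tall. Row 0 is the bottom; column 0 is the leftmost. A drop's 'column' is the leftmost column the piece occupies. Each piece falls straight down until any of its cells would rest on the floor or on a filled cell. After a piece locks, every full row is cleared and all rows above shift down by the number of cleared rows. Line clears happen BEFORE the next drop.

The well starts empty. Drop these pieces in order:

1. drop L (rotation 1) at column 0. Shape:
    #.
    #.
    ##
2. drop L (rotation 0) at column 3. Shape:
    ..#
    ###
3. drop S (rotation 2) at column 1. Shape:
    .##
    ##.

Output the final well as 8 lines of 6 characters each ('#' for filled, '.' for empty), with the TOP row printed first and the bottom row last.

Answer: ......
......
......
......
......
#.##..
###..#
##.###

Derivation:
Drop 1: L rot1 at col 0 lands with bottom-row=0; cleared 0 line(s) (total 0); column heights now [3 1 0 0 0 0], max=3
Drop 2: L rot0 at col 3 lands with bottom-row=0; cleared 0 line(s) (total 0); column heights now [3 1 0 1 1 2], max=3
Drop 3: S rot2 at col 1 lands with bottom-row=1; cleared 0 line(s) (total 0); column heights now [3 2 3 3 1 2], max=3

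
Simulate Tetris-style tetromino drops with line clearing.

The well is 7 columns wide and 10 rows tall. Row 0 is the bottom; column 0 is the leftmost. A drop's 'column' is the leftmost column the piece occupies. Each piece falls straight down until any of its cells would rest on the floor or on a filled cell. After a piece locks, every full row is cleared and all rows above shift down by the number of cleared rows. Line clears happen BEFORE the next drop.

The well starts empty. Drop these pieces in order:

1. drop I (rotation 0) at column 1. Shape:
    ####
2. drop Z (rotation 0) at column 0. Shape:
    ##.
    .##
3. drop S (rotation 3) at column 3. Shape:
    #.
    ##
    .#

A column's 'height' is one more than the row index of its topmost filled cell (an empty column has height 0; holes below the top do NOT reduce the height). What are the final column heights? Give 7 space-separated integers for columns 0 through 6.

Drop 1: I rot0 at col 1 lands with bottom-row=0; cleared 0 line(s) (total 0); column heights now [0 1 1 1 1 0 0], max=1
Drop 2: Z rot0 at col 0 lands with bottom-row=1; cleared 0 line(s) (total 0); column heights now [3 3 2 1 1 0 0], max=3
Drop 3: S rot3 at col 3 lands with bottom-row=1; cleared 0 line(s) (total 0); column heights now [3 3 2 4 3 0 0], max=4

Answer: 3 3 2 4 3 0 0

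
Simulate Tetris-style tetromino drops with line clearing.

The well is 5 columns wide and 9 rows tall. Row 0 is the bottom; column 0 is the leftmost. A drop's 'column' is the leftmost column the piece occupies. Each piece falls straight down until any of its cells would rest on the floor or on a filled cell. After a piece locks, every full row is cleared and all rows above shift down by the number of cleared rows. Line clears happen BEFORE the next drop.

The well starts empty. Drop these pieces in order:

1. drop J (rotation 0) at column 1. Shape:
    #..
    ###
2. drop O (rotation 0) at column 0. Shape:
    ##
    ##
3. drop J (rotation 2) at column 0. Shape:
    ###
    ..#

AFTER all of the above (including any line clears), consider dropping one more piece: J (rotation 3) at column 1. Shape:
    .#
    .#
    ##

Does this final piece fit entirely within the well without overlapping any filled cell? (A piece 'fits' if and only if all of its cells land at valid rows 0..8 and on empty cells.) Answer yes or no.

Answer: yes

Derivation:
Drop 1: J rot0 at col 1 lands with bottom-row=0; cleared 0 line(s) (total 0); column heights now [0 2 1 1 0], max=2
Drop 2: O rot0 at col 0 lands with bottom-row=2; cleared 0 line(s) (total 0); column heights now [4 4 1 1 0], max=4
Drop 3: J rot2 at col 0 lands with bottom-row=3; cleared 0 line(s) (total 0); column heights now [5 5 5 1 0], max=5
Test piece J rot3 at col 1 (width 2): heights before test = [5 5 5 1 0]; fits = True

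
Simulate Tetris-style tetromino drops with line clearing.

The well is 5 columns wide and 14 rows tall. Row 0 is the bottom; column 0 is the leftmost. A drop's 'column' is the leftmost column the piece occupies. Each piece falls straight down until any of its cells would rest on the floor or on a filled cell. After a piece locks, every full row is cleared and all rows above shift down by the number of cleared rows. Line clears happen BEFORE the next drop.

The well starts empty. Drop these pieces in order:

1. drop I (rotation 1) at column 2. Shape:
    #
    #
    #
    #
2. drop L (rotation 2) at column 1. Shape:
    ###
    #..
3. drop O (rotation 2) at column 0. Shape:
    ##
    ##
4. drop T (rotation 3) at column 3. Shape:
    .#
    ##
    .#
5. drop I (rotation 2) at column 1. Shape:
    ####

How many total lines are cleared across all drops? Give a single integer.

Answer: 0

Derivation:
Drop 1: I rot1 at col 2 lands with bottom-row=0; cleared 0 line(s) (total 0); column heights now [0 0 4 0 0], max=4
Drop 2: L rot2 at col 1 lands with bottom-row=3; cleared 0 line(s) (total 0); column heights now [0 5 5 5 0], max=5
Drop 3: O rot2 at col 0 lands with bottom-row=5; cleared 0 line(s) (total 0); column heights now [7 7 5 5 0], max=7
Drop 4: T rot3 at col 3 lands with bottom-row=4; cleared 0 line(s) (total 0); column heights now [7 7 5 6 7], max=7
Drop 5: I rot2 at col 1 lands with bottom-row=7; cleared 0 line(s) (total 0); column heights now [7 8 8 8 8], max=8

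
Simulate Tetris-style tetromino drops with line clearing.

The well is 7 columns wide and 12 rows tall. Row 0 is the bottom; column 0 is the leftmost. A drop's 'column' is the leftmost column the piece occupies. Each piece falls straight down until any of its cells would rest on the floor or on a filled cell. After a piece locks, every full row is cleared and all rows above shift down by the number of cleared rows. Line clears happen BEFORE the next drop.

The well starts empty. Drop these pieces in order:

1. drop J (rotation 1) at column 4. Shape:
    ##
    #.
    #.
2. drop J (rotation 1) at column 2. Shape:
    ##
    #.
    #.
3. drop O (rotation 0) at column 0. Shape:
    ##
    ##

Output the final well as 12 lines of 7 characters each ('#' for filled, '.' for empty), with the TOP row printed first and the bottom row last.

Drop 1: J rot1 at col 4 lands with bottom-row=0; cleared 0 line(s) (total 0); column heights now [0 0 0 0 3 3 0], max=3
Drop 2: J rot1 at col 2 lands with bottom-row=0; cleared 0 line(s) (total 0); column heights now [0 0 3 3 3 3 0], max=3
Drop 3: O rot0 at col 0 lands with bottom-row=0; cleared 0 line(s) (total 0); column heights now [2 2 3 3 3 3 0], max=3

Answer: .......
.......
.......
.......
.......
.......
.......
.......
.......
..####.
###.#..
###.#..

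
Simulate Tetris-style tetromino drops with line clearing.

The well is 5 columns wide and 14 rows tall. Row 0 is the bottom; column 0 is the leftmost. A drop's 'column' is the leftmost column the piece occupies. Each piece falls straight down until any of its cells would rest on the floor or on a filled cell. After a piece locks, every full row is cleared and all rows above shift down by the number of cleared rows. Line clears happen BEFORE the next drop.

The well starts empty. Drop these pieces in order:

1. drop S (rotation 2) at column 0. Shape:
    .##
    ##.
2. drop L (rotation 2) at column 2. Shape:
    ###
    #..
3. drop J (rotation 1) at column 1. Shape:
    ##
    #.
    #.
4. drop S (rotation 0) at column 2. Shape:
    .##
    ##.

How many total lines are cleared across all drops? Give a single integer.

Drop 1: S rot2 at col 0 lands with bottom-row=0; cleared 0 line(s) (total 0); column heights now [1 2 2 0 0], max=2
Drop 2: L rot2 at col 2 lands with bottom-row=2; cleared 0 line(s) (total 0); column heights now [1 2 4 4 4], max=4
Drop 3: J rot1 at col 1 lands with bottom-row=2; cleared 0 line(s) (total 0); column heights now [1 5 5 4 4], max=5
Drop 4: S rot0 at col 2 lands with bottom-row=5; cleared 0 line(s) (total 0); column heights now [1 5 6 7 7], max=7

Answer: 0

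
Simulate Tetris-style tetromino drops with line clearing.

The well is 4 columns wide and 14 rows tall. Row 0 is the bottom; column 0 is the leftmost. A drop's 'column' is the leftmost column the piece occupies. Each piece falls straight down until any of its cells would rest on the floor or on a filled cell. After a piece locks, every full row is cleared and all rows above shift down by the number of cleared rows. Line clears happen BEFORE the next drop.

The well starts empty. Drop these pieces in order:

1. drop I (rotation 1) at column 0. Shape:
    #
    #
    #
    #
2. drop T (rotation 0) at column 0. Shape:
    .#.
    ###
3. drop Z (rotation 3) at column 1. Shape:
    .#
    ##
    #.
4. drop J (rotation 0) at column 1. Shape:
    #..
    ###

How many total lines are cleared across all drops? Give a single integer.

Drop 1: I rot1 at col 0 lands with bottom-row=0; cleared 0 line(s) (total 0); column heights now [4 0 0 0], max=4
Drop 2: T rot0 at col 0 lands with bottom-row=4; cleared 0 line(s) (total 0); column heights now [5 6 5 0], max=6
Drop 3: Z rot3 at col 1 lands with bottom-row=6; cleared 0 line(s) (total 0); column heights now [5 8 9 0], max=9
Drop 4: J rot0 at col 1 lands with bottom-row=9; cleared 0 line(s) (total 0); column heights now [5 11 10 10], max=11

Answer: 0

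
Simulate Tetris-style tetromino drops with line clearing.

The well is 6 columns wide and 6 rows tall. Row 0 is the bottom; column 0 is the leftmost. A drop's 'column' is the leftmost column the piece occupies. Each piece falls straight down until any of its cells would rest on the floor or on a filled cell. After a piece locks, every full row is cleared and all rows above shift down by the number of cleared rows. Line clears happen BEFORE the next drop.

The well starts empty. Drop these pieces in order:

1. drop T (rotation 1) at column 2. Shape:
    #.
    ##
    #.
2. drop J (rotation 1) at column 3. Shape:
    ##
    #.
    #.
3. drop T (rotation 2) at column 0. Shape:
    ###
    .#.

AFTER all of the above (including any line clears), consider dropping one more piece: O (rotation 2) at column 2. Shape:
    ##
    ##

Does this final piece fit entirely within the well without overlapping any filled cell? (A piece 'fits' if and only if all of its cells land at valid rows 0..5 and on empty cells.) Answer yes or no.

Answer: no

Derivation:
Drop 1: T rot1 at col 2 lands with bottom-row=0; cleared 0 line(s) (total 0); column heights now [0 0 3 2 0 0], max=3
Drop 2: J rot1 at col 3 lands with bottom-row=2; cleared 0 line(s) (total 0); column heights now [0 0 3 5 5 0], max=5
Drop 3: T rot2 at col 0 lands with bottom-row=2; cleared 0 line(s) (total 0); column heights now [4 4 4 5 5 0], max=5
Test piece O rot2 at col 2 (width 2): heights before test = [4 4 4 5 5 0]; fits = False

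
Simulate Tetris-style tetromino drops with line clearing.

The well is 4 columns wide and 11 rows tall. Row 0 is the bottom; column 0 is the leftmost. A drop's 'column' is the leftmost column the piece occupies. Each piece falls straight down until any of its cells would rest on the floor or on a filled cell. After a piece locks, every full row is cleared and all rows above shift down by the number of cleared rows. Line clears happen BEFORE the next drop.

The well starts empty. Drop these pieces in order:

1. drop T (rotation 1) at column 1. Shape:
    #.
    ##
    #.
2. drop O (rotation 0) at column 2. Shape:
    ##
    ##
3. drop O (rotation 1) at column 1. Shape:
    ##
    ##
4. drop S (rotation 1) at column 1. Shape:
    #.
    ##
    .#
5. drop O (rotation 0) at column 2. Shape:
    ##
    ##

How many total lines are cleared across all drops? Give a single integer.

Drop 1: T rot1 at col 1 lands with bottom-row=0; cleared 0 line(s) (total 0); column heights now [0 3 2 0], max=3
Drop 2: O rot0 at col 2 lands with bottom-row=2; cleared 0 line(s) (total 0); column heights now [0 3 4 4], max=4
Drop 3: O rot1 at col 1 lands with bottom-row=4; cleared 0 line(s) (total 0); column heights now [0 6 6 4], max=6
Drop 4: S rot1 at col 1 lands with bottom-row=6; cleared 0 line(s) (total 0); column heights now [0 9 8 4], max=9
Drop 5: O rot0 at col 2 lands with bottom-row=8; cleared 0 line(s) (total 0); column heights now [0 9 10 10], max=10

Answer: 0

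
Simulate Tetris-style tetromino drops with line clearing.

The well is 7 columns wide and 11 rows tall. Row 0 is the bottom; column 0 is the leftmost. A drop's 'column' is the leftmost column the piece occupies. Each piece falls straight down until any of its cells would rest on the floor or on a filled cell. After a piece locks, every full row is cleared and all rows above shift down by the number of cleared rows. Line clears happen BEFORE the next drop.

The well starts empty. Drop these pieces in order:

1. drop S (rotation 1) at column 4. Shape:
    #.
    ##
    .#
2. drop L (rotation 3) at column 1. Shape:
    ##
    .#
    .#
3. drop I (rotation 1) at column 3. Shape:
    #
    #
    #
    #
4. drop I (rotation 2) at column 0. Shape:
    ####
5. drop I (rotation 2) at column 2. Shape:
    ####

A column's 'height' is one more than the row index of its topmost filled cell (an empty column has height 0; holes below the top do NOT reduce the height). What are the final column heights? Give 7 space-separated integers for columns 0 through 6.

Drop 1: S rot1 at col 4 lands with bottom-row=0; cleared 0 line(s) (total 0); column heights now [0 0 0 0 3 2 0], max=3
Drop 2: L rot3 at col 1 lands with bottom-row=0; cleared 0 line(s) (total 0); column heights now [0 3 3 0 3 2 0], max=3
Drop 3: I rot1 at col 3 lands with bottom-row=0; cleared 0 line(s) (total 0); column heights now [0 3 3 4 3 2 0], max=4
Drop 4: I rot2 at col 0 lands with bottom-row=4; cleared 0 line(s) (total 0); column heights now [5 5 5 5 3 2 0], max=5
Drop 5: I rot2 at col 2 lands with bottom-row=5; cleared 0 line(s) (total 0); column heights now [5 5 6 6 6 6 0], max=6

Answer: 5 5 6 6 6 6 0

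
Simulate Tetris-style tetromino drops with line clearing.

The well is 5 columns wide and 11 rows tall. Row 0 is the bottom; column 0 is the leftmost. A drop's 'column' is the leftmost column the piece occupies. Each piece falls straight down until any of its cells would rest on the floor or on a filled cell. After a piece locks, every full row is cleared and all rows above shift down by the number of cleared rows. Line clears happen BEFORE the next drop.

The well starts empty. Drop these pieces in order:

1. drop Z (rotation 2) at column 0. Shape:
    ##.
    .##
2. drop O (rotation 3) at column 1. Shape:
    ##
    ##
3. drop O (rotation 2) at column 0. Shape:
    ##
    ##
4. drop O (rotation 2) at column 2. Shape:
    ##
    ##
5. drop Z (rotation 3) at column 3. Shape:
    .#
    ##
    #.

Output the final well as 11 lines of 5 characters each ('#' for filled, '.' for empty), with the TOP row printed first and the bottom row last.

Drop 1: Z rot2 at col 0 lands with bottom-row=0; cleared 0 line(s) (total 0); column heights now [2 2 1 0 0], max=2
Drop 2: O rot3 at col 1 lands with bottom-row=2; cleared 0 line(s) (total 0); column heights now [2 4 4 0 0], max=4
Drop 3: O rot2 at col 0 lands with bottom-row=4; cleared 0 line(s) (total 0); column heights now [6 6 4 0 0], max=6
Drop 4: O rot2 at col 2 lands with bottom-row=4; cleared 0 line(s) (total 0); column heights now [6 6 6 6 0], max=6
Drop 5: Z rot3 at col 3 lands with bottom-row=6; cleared 0 line(s) (total 0); column heights now [6 6 6 8 9], max=9

Answer: .....
.....
....#
...##
...#.
####.
####.
.##..
.##..
##...
.##..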